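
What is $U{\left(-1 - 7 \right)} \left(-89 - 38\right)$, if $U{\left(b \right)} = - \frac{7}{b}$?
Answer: $- \frac{889}{8} \approx -111.13$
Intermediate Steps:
$U{\left(-1 - 7 \right)} \left(-89 - 38\right) = - \frac{7}{-1 - 7} \left(-89 - 38\right) = - \frac{7}{-1 - 7} \left(-127\right) = - \frac{7}{-8} \left(-127\right) = \left(-7\right) \left(- \frac{1}{8}\right) \left(-127\right) = \frac{7}{8} \left(-127\right) = - \frac{889}{8}$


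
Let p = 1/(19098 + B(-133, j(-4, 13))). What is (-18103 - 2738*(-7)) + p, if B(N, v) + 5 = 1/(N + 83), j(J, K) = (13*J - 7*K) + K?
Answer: 1014791937/954649 ≈ 1063.0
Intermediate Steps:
j(J, K) = -6*K + 13*J (j(J, K) = (-7*K + 13*J) + K = -6*K + 13*J)
B(N, v) = -5 + 1/(83 + N) (B(N, v) = -5 + 1/(N + 83) = -5 + 1/(83 + N))
p = 50/954649 (p = 1/(19098 + (-414 - 5*(-133))/(83 - 133)) = 1/(19098 + (-414 + 665)/(-50)) = 1/(19098 - 1/50*251) = 1/(19098 - 251/50) = 1/(954649/50) = 50/954649 ≈ 5.2375e-5)
(-18103 - 2738*(-7)) + p = (-18103 - 2738*(-7)) + 50/954649 = (-18103 + 19166) + 50/954649 = 1063 + 50/954649 = 1014791937/954649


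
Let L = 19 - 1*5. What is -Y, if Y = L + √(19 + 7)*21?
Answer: -14 - 21*√26 ≈ -121.08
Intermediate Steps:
L = 14 (L = 19 - 5 = 14)
Y = 14 + 21*√26 (Y = 14 + √(19 + 7)*21 = 14 + √26*21 = 14 + 21*√26 ≈ 121.08)
-Y = -(14 + 21*√26) = -14 - 21*√26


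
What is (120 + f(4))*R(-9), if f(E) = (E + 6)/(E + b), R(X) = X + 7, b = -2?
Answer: -250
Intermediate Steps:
R(X) = 7 + X
f(E) = (6 + E)/(-2 + E) (f(E) = (E + 6)/(E - 2) = (6 + E)/(-2 + E))
(120 + f(4))*R(-9) = (120 + (6 + 4)/(-2 + 4))*(7 - 9) = (120 + 10/2)*(-2) = (120 + (1/2)*10)*(-2) = (120 + 5)*(-2) = 125*(-2) = -250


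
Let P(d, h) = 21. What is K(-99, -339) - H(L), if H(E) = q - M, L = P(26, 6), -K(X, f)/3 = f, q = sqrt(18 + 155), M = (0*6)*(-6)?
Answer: 1017 - sqrt(173) ≈ 1003.8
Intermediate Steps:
M = 0 (M = 0*(-6) = 0)
q = sqrt(173) ≈ 13.153
K(X, f) = -3*f
L = 21
H(E) = sqrt(173) (H(E) = sqrt(173) - 1*0 = sqrt(173) + 0 = sqrt(173))
K(-99, -339) - H(L) = -3*(-339) - sqrt(173) = 1017 - sqrt(173)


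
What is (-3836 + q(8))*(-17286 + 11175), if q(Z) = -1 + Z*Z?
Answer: 23056803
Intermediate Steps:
q(Z) = -1 + Z²
(-3836 + q(8))*(-17286 + 11175) = (-3836 + (-1 + 8²))*(-17286 + 11175) = (-3836 + (-1 + 64))*(-6111) = (-3836 + 63)*(-6111) = -3773*(-6111) = 23056803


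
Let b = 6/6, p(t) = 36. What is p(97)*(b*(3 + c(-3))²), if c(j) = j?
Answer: 0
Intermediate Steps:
b = 1 (b = 6*(⅙) = 1)
p(97)*(b*(3 + c(-3))²) = 36*(1*(3 - 3)²) = 36*(1*0²) = 36*(1*0) = 36*0 = 0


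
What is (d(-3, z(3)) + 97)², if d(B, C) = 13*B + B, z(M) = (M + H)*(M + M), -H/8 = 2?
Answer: 3025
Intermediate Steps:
H = -16 (H = -8*2 = -16)
z(M) = 2*M*(-16 + M) (z(M) = (M - 16)*(M + M) = (-16 + M)*(2*M) = 2*M*(-16 + M))
d(B, C) = 14*B
(d(-3, z(3)) + 97)² = (14*(-3) + 97)² = (-42 + 97)² = 55² = 3025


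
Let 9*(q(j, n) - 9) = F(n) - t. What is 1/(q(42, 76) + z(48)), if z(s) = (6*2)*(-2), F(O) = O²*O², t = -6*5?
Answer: 9/33362071 ≈ 2.6977e-7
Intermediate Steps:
t = -30
F(O) = O⁴
z(s) = -24 (z(s) = 12*(-2) = -24)
q(j, n) = 37/3 + n⁴/9 (q(j, n) = 9 + (n⁴ - 1*(-30))/9 = 9 + (n⁴ + 30)/9 = 9 + (30 + n⁴)/9 = 9 + (10/3 + n⁴/9) = 37/3 + n⁴/9)
1/(q(42, 76) + z(48)) = 1/((37/3 + (⅑)*76⁴) - 24) = 1/((37/3 + (⅑)*33362176) - 24) = 1/((37/3 + 33362176/9) - 24) = 1/(33362287/9 - 24) = 1/(33362071/9) = 9/33362071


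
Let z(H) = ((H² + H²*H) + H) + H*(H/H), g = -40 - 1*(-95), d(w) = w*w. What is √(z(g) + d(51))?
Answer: √172111 ≈ 414.86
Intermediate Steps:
d(w) = w²
g = 55 (g = -40 + 95 = 55)
z(H) = H² + H³ + 2*H (z(H) = ((H² + H³) + H) + H*1 = (H + H² + H³) + H = H² + H³ + 2*H)
√(z(g) + d(51)) = √(55*(2 + 55 + 55²) + 51²) = √(55*(2 + 55 + 3025) + 2601) = √(55*3082 + 2601) = √(169510 + 2601) = √172111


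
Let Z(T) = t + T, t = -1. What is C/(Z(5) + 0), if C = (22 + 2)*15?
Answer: 90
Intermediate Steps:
Z(T) = -1 + T
C = 360 (C = 24*15 = 360)
C/(Z(5) + 0) = 360/((-1 + 5) + 0) = 360/(4 + 0) = 360/4 = (¼)*360 = 90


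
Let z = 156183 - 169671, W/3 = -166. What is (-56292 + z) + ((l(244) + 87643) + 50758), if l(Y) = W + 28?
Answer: 68151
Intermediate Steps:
W = -498 (W = 3*(-166) = -498)
l(Y) = -470 (l(Y) = -498 + 28 = -470)
z = -13488
(-56292 + z) + ((l(244) + 87643) + 50758) = (-56292 - 13488) + ((-470 + 87643) + 50758) = -69780 + (87173 + 50758) = -69780 + 137931 = 68151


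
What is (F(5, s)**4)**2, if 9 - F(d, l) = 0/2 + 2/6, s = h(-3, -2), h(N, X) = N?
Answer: 208827064576/6561 ≈ 3.1829e+7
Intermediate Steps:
s = -3
F(d, l) = 26/3 (F(d, l) = 9 - (0/2 + 2/6) = 9 - (0*(1/2) + 2*(1/6)) = 9 - (0 + 1/3) = 9 - 1*1/3 = 9 - 1/3 = 26/3)
(F(5, s)**4)**2 = ((26/3)**4)**2 = (456976/81)**2 = 208827064576/6561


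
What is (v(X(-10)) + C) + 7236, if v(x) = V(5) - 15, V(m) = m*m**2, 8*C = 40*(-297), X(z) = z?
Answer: 5861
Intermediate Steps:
C = -1485 (C = (40*(-297))/8 = (1/8)*(-11880) = -1485)
V(m) = m**3
v(x) = 110 (v(x) = 5**3 - 15 = 125 - 15 = 110)
(v(X(-10)) + C) + 7236 = (110 - 1485) + 7236 = -1375 + 7236 = 5861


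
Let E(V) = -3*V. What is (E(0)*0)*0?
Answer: 0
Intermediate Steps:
(E(0)*0)*0 = (-3*0*0)*0 = (0*0)*0 = 0*0 = 0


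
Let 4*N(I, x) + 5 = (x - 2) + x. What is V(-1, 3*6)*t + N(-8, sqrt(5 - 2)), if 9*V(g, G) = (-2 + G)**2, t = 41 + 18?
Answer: 60353/36 + sqrt(3)/2 ≈ 1677.3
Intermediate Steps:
t = 59
N(I, x) = -7/4 + x/2 (N(I, x) = -5/4 + ((x - 2) + x)/4 = -5/4 + ((-2 + x) + x)/4 = -5/4 + (-2 + 2*x)/4 = -5/4 + (-1/2 + x/2) = -7/4 + x/2)
V(g, G) = (-2 + G)**2/9
V(-1, 3*6)*t + N(-8, sqrt(5 - 2)) = ((-2 + 3*6)**2/9)*59 + (-7/4 + sqrt(5 - 2)/2) = ((-2 + 18)**2/9)*59 + (-7/4 + sqrt(3)/2) = ((1/9)*16**2)*59 + (-7/4 + sqrt(3)/2) = ((1/9)*256)*59 + (-7/4 + sqrt(3)/2) = (256/9)*59 + (-7/4 + sqrt(3)/2) = 15104/9 + (-7/4 + sqrt(3)/2) = 60353/36 + sqrt(3)/2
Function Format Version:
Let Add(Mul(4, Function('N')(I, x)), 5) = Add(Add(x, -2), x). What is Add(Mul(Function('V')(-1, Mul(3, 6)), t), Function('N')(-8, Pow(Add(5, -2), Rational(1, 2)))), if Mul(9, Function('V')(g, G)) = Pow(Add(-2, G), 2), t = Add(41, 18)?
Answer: Add(Rational(60353, 36), Mul(Rational(1, 2), Pow(3, Rational(1, 2)))) ≈ 1677.3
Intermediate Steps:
t = 59
Function('N')(I, x) = Add(Rational(-7, 4), Mul(Rational(1, 2), x)) (Function('N')(I, x) = Add(Rational(-5, 4), Mul(Rational(1, 4), Add(Add(x, -2), x))) = Add(Rational(-5, 4), Mul(Rational(1, 4), Add(Add(-2, x), x))) = Add(Rational(-5, 4), Mul(Rational(1, 4), Add(-2, Mul(2, x)))) = Add(Rational(-5, 4), Add(Rational(-1, 2), Mul(Rational(1, 2), x))) = Add(Rational(-7, 4), Mul(Rational(1, 2), x)))
Function('V')(g, G) = Mul(Rational(1, 9), Pow(Add(-2, G), 2))
Add(Mul(Function('V')(-1, Mul(3, 6)), t), Function('N')(-8, Pow(Add(5, -2), Rational(1, 2)))) = Add(Mul(Mul(Rational(1, 9), Pow(Add(-2, Mul(3, 6)), 2)), 59), Add(Rational(-7, 4), Mul(Rational(1, 2), Pow(Add(5, -2), Rational(1, 2))))) = Add(Mul(Mul(Rational(1, 9), Pow(Add(-2, 18), 2)), 59), Add(Rational(-7, 4), Mul(Rational(1, 2), Pow(3, Rational(1, 2))))) = Add(Mul(Mul(Rational(1, 9), Pow(16, 2)), 59), Add(Rational(-7, 4), Mul(Rational(1, 2), Pow(3, Rational(1, 2))))) = Add(Mul(Mul(Rational(1, 9), 256), 59), Add(Rational(-7, 4), Mul(Rational(1, 2), Pow(3, Rational(1, 2))))) = Add(Mul(Rational(256, 9), 59), Add(Rational(-7, 4), Mul(Rational(1, 2), Pow(3, Rational(1, 2))))) = Add(Rational(15104, 9), Add(Rational(-7, 4), Mul(Rational(1, 2), Pow(3, Rational(1, 2))))) = Add(Rational(60353, 36), Mul(Rational(1, 2), Pow(3, Rational(1, 2))))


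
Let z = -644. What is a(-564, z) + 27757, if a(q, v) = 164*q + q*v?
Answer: 298477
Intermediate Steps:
a(-564, z) + 27757 = -564*(164 - 644) + 27757 = -564*(-480) + 27757 = 270720 + 27757 = 298477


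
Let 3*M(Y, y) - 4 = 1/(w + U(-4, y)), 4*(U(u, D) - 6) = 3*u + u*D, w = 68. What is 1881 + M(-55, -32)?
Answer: 581642/309 ≈ 1882.3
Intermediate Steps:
U(u, D) = 6 + 3*u/4 + D*u/4 (U(u, D) = 6 + (3*u + u*D)/4 = 6 + (3*u + D*u)/4 = 6 + (3*u/4 + D*u/4) = 6 + 3*u/4 + D*u/4)
M(Y, y) = 4/3 + 1/(3*(71 - y)) (M(Y, y) = 4/3 + 1/(3*(68 + (6 + (3/4)*(-4) + (1/4)*y*(-4)))) = 4/3 + 1/(3*(68 + (6 - 3 - y))) = 4/3 + 1/(3*(68 + (3 - y))) = 4/3 + 1/(3*(71 - y)))
1881 + M(-55, -32) = 1881 + (285 - 4*(-32))/(3*(71 - 1*(-32))) = 1881 + (285 + 128)/(3*(71 + 32)) = 1881 + (1/3)*413/103 = 1881 + (1/3)*(1/103)*413 = 1881 + 413/309 = 581642/309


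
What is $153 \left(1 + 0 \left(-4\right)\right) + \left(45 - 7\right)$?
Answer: $191$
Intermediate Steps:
$153 \left(1 + 0 \left(-4\right)\right) + \left(45 - 7\right) = 153 \left(1 + 0\right) + \left(45 - 7\right) = 153 \cdot 1 + 38 = 153 + 38 = 191$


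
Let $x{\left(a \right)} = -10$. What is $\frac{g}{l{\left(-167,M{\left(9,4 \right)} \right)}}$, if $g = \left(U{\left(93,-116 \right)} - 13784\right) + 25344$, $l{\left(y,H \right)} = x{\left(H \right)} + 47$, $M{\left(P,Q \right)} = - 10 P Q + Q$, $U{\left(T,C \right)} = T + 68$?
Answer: $\frac{11721}{37} \approx 316.78$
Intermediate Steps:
$U{\left(T,C \right)} = 68 + T$
$M{\left(P,Q \right)} = Q - 10 P Q$ ($M{\left(P,Q \right)} = - 10 P Q + Q = Q - 10 P Q$)
$l{\left(y,H \right)} = 37$ ($l{\left(y,H \right)} = -10 + 47 = 37$)
$g = 11721$ ($g = \left(\left(68 + 93\right) - 13784\right) + 25344 = \left(161 - 13784\right) + 25344 = -13623 + 25344 = 11721$)
$\frac{g}{l{\left(-167,M{\left(9,4 \right)} \right)}} = \frac{11721}{37}$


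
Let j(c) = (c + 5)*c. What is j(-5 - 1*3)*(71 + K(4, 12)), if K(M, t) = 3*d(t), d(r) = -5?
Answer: 1344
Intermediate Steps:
j(c) = c*(5 + c) (j(c) = (5 + c)*c = c*(5 + c))
K(M, t) = -15 (K(M, t) = 3*(-5) = -15)
j(-5 - 1*3)*(71 + K(4, 12)) = ((-5 - 1*3)*(5 + (-5 - 1*3)))*(71 - 15) = ((-5 - 3)*(5 + (-5 - 3)))*56 = -8*(5 - 8)*56 = -8*(-3)*56 = 24*56 = 1344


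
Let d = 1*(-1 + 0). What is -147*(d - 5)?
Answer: 882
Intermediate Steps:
d = -1 (d = 1*(-1) = -1)
-147*(d - 5) = -147*(-1 - 5) = -147*(-6) = 882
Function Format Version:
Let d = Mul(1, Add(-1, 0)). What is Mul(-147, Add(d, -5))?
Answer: 882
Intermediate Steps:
d = -1 (d = Mul(1, -1) = -1)
Mul(-147, Add(d, -5)) = Mul(-147, Add(-1, -5)) = Mul(-147, -6) = 882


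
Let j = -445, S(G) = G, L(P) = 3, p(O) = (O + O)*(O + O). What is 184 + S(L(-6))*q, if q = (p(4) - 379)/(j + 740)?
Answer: 10667/59 ≈ 180.80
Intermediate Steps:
p(O) = 4*O² (p(O) = (2*O)*(2*O) = 4*O²)
q = -63/59 (q = (4*4² - 379)/(-445 + 740) = (4*16 - 379)/295 = (64 - 379)*(1/295) = -315*1/295 = -63/59 ≈ -1.0678)
184 + S(L(-6))*q = 184 + 3*(-63/59) = 184 - 189/59 = 10667/59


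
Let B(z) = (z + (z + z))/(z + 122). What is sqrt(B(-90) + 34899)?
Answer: sqrt(558249)/4 ≈ 186.79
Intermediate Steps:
B(z) = 3*z/(122 + z) (B(z) = (z + 2*z)/(122 + z) = (3*z)/(122 + z) = 3*z/(122 + z))
sqrt(B(-90) + 34899) = sqrt(3*(-90)/(122 - 90) + 34899) = sqrt(3*(-90)/32 + 34899) = sqrt(3*(-90)*(1/32) + 34899) = sqrt(-135/16 + 34899) = sqrt(558249/16) = sqrt(558249)/4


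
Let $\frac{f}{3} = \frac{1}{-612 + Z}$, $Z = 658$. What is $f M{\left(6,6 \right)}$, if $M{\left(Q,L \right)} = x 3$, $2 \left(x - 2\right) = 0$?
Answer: $\frac{9}{23} \approx 0.3913$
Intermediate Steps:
$x = 2$ ($x = 2 + \frac{1}{2} \cdot 0 = 2 + 0 = 2$)
$M{\left(Q,L \right)} = 6$ ($M{\left(Q,L \right)} = 2 \cdot 3 = 6$)
$f = \frac{3}{46}$ ($f = \frac{3}{-612 + 658} = \frac{3}{46} \approx 0.065217$)
$f M{\left(6,6 \right)} = \frac{3}{46} \cdot 6 = \frac{9}{23}$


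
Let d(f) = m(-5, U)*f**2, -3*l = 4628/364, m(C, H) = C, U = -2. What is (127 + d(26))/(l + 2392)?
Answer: -68313/50143 ≈ -1.3624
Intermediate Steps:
l = -89/21 (l = -4628/(3*364) = -1/3*89/7 = -89/21 ≈ -4.2381)
d(f) = -5*f**2
(127 + d(26))/(l + 2392) = (127 - 5*26**2)/(-89/21 + 2392) = (127 - 5*676)/(50143/21) = (127 - 3380)*(21/50143) = -3253*21/50143 = -68313/50143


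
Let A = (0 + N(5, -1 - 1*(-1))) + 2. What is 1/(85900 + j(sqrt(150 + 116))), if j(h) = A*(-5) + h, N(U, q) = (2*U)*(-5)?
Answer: 43070/3710049667 - sqrt(266)/7420099334 ≈ 1.1607e-5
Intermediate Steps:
N(U, q) = -10*U
A = -48 (A = (0 - 10*5) + 2 = (0 - 50) + 2 = -50 + 2 = -48)
j(h) = 240 + h (j(h) = -48*(-5) + h = 240 + h)
1/(85900 + j(sqrt(150 + 116))) = 1/(85900 + (240 + sqrt(150 + 116))) = 1/(85900 + (240 + sqrt(266))) = 1/(86140 + sqrt(266))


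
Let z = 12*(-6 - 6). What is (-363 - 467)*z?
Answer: 119520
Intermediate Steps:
z = -144 (z = 12*(-12) = -144)
(-363 - 467)*z = (-363 - 467)*(-144) = -830*(-144) = 119520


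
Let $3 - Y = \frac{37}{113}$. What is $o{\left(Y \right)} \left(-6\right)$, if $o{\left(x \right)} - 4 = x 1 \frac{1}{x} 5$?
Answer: $-54$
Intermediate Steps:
$Y = \frac{302}{113}$ ($Y = 3 - \frac{37}{113} = \frac{302}{113} \approx 2.6726$)
$o{\left(x \right)} = 9$ ($o{\left(x \right)} = 4 + x 1 \frac{1}{x} 5 = 4 + \frac{x}{x} 5 = 4 + 1 \cdot 5 = 4 + 5 = 9$)
$o{\left(Y \right)} \left(-6\right) = 9 \left(-6\right) = -54$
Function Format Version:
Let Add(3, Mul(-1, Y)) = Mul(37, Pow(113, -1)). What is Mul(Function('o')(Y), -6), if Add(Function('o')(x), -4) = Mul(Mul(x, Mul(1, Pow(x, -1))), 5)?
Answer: -54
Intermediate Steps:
Y = Rational(302, 113) (Y = Add(3, Mul(-1, Mul(37, Pow(113, -1)))) = Add(3, Mul(-1, Mul(37, Rational(1, 113)))) = Add(3, Mul(-1, Rational(37, 113))) = Add(3, Rational(-37, 113)) = Rational(302, 113) ≈ 2.6726)
Function('o')(x) = 9 (Function('o')(x) = Add(4, Mul(Mul(x, Mul(1, Pow(x, -1))), 5)) = Add(4, Mul(Mul(x, Pow(x, -1)), 5)) = Add(4, Mul(1, 5)) = Add(4, 5) = 9)
Mul(Function('o')(Y), -6) = Mul(9, -6) = -54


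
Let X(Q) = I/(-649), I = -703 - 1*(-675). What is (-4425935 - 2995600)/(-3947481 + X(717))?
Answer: 4816576215/2561915141 ≈ 1.8801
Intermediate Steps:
I = -28 (I = -703 + 675 = -28)
X(Q) = 28/649 (X(Q) = -28/(-649) = -28*(-1/649) = 28/649)
(-4425935 - 2995600)/(-3947481 + X(717)) = (-4425935 - 2995600)/(-3947481 + 28/649) = -7421535/(-2561915141/649) = -7421535*(-649/2561915141) = 4816576215/2561915141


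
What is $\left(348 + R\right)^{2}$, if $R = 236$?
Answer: $341056$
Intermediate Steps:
$\left(348 + R\right)^{2} = \left(348 + 236\right)^{2} = 584^{2} = 341056$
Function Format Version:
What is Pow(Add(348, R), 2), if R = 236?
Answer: 341056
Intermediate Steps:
Pow(Add(348, R), 2) = Pow(Add(348, 236), 2) = Pow(584, 2) = 341056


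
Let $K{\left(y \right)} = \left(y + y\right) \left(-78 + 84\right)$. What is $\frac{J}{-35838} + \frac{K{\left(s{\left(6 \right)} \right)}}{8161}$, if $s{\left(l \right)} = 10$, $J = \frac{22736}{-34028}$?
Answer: $\frac{18315625522}{1244037810213} \approx 0.014723$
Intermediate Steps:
$J = - \frac{5684}{8507}$ ($J = 22736 \left(- \frac{1}{34028}\right) = - \frac{5684}{8507} \approx -0.66816$)
$K{\left(y \right)} = 12 y$ ($K{\left(y \right)} = 2 y 6 = 12 y$)
$\frac{J}{-35838} + \frac{K{\left(s{\left(6 \right)} \right)}}{8161} = - \frac{5684}{8507 \left(-35838\right)} + \frac{12 \cdot 10}{8161} = \left(- \frac{5684}{8507}\right) \left(- \frac{1}{35838}\right) + 120 \cdot \frac{1}{8161} = \frac{2842}{152436933} + \frac{120}{8161} = \frac{18315625522}{1244037810213}$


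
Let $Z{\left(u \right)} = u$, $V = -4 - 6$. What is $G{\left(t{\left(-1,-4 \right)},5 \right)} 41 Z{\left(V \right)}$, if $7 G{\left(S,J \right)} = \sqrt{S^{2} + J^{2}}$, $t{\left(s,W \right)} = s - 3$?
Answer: $- \frac{410 \sqrt{41}}{7} \approx -375.04$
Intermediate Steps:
$t{\left(s,W \right)} = -3 + s$
$V = -10$ ($V = -4 - 6 = -10$)
$G{\left(S,J \right)} = \frac{\sqrt{J^{2} + S^{2}}}{7}$ ($G{\left(S,J \right)} = \frac{\sqrt{S^{2} + J^{2}}}{7} = \frac{\sqrt{J^{2} + S^{2}}}{7}$)
$G{\left(t{\left(-1,-4 \right)},5 \right)} 41 Z{\left(V \right)} = \frac{\sqrt{5^{2} + \left(-3 - 1\right)^{2}}}{7} \cdot 41 \left(-10\right) = \frac{\sqrt{25 + \left(-4\right)^{2}}}{7} \cdot 41 \left(-10\right) = \frac{\sqrt{25 + 16}}{7} \cdot 41 \left(-10\right) = \frac{\sqrt{41}}{7} \cdot 41 \left(-10\right) = \frac{41 \sqrt{41}}{7} \left(-10\right) = - \frac{410 \sqrt{41}}{7}$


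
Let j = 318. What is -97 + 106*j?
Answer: 33611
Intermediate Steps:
-97 + 106*j = -97 + 106*318 = -97 + 33708 = 33611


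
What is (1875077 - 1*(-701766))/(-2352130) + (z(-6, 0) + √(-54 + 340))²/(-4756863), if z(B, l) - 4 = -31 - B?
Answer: -12259399122019/11188760168190 + 14*√286/1585621 ≈ -1.0955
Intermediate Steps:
z(B, l) = -27 - B (z(B, l) = 4 + (-31 - B) = -27 - B)
(1875077 - 1*(-701766))/(-2352130) + (z(-6, 0) + √(-54 + 340))²/(-4756863) = (1875077 - 1*(-701766))/(-2352130) + ((-27 - 1*(-6)) + √(-54 + 340))²/(-4756863) = (1875077 + 701766)*(-1/2352130) + ((-27 + 6) + √286)²*(-1/4756863) = 2576843*(-1/2352130) + (-21 + √286)²*(-1/4756863) = -2576843/2352130 - (-21 + √286)²/4756863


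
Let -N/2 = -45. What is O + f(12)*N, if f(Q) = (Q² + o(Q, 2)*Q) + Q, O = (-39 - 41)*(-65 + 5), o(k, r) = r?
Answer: 21000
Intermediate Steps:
N = 90 (N = -2*(-45) = 90)
O = 4800 (O = -80*(-60) = 4800)
f(Q) = Q² + 3*Q (f(Q) = (Q² + 2*Q) + Q = Q² + 3*Q)
O + f(12)*N = 4800 + (12*(3 + 12))*90 = 4800 + (12*15)*90 = 4800 + 180*90 = 4800 + 16200 = 21000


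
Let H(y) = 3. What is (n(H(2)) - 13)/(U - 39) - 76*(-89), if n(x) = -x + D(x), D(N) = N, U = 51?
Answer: 81155/12 ≈ 6762.9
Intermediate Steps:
n(x) = 0 (n(x) = -x + x = 0)
(n(H(2)) - 13)/(U - 39) - 76*(-89) = (0 - 13)/(51 - 39) - 76*(-89) = -13/12 + 6764 = 81155/12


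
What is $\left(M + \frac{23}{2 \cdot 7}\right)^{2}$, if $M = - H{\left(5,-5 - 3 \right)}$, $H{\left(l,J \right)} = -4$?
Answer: $\frac{6241}{196} \approx 31.842$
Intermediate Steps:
$M = 4$ ($M = \left(-1\right) \left(-4\right) = 4$)
$\left(M + \frac{23}{2 \cdot 7}\right)^{2} = \left(4 + \frac{23}{2 \cdot 7}\right)^{2} = \left(4 + \frac{23}{14}\right)^{2} = \left(\frac{79}{14}\right)^{2} = \frac{6241}{196}$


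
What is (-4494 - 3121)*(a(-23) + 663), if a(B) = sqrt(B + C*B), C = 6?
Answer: -5048745 - 7615*I*sqrt(161) ≈ -5.0487e+6 - 96624.0*I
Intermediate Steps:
a(B) = sqrt(7)*sqrt(B) (a(B) = sqrt(B + 6*B) = sqrt(7*B) = sqrt(7)*sqrt(B))
(-4494 - 3121)*(a(-23) + 663) = (-4494 - 3121)*(sqrt(7)*sqrt(-23) + 663) = -7615*(sqrt(7)*(I*sqrt(23)) + 663) = -7615*(I*sqrt(161) + 663) = -7615*(663 + I*sqrt(161)) = -5048745 - 7615*I*sqrt(161)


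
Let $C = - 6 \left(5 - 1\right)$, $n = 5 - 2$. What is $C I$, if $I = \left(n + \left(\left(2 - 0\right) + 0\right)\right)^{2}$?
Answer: $-600$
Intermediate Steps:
$n = 3$
$I = 25$ ($I = \left(3 + \left(\left(2 - 0\right) + 0\right)\right)^{2} = \left(3 + \left(\left(2 + 0\right) + 0\right)\right)^{2} = \left(3 + \left(2 + 0\right)\right)^{2} = \left(3 + 2\right)^{2} = 5^{2} = 25$)
$C = -24$ ($C = - 6 \cdot 4 = \left(-1\right) 24 = -24$)
$C I = \left(-24\right) 25 = -600$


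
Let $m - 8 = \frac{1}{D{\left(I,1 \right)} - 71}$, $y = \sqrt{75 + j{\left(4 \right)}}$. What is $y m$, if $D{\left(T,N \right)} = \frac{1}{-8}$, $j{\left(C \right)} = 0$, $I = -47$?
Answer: $\frac{22720 \sqrt{3}}{569} \approx 69.16$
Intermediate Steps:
$D{\left(T,N \right)} = - \frac{1}{8}$
$y = 5 \sqrt{3}$ ($y = \sqrt{75 + 0} = \sqrt{75} = 5 \sqrt{3} \approx 8.6602$)
$m = \frac{4544}{569}$ ($m = 8 + \frac{1}{- \frac{1}{8} - 71} = 8 + \frac{1}{- \frac{569}{8}} = 8 - \frac{8}{569} = \frac{4544}{569} \approx 7.9859$)
$y m = 5 \sqrt{3} \cdot \frac{4544}{569} = \frac{22720 \sqrt{3}}{569}$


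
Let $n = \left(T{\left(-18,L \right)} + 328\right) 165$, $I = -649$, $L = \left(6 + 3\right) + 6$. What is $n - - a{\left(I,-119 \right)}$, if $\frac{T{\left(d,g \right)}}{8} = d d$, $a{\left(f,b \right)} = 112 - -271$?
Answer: $482183$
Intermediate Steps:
$L = 15$ ($L = 9 + 6 = 15$)
$a{\left(f,b \right)} = 383$ ($a{\left(f,b \right)} = 112 + 271 = 383$)
$T{\left(d,g \right)} = 8 d^{2}$ ($T{\left(d,g \right)} = 8 d d = 8 d^{2}$)
$n = 481800$ ($n = \left(8 \left(-18\right)^{2} + 328\right) 165 = \left(8 \cdot 324 + 328\right) 165 = \left(2592 + 328\right) 165 = 2920 \cdot 165 = 481800$)
$n - - a{\left(I,-119 \right)} = 481800 - \left(-1\right) 383 = 481800 - -383 = 481800 + 383 = 482183$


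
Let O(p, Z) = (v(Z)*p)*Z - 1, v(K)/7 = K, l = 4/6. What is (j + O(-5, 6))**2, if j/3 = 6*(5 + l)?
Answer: 1343281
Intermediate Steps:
l = 2/3 (l = 4*(1/6) = 2/3 ≈ 0.66667)
v(K) = 7*K
O(p, Z) = -1 + 7*p*Z**2 (O(p, Z) = ((7*Z)*p)*Z - 1 = (7*Z*p)*Z - 1 = 7*p*Z**2 - 1 = -1 + 7*p*Z**2)
j = 102 (j = 3*(6*(5 + 2/3)) = 3*(6*(17/3)) = 3*34 = 102)
(j + O(-5, 6))**2 = (102 + (-1 + 7*(-5)*6**2))**2 = (102 + (-1 + 7*(-5)*36))**2 = (102 + (-1 - 1260))**2 = (102 - 1261)**2 = (-1159)**2 = 1343281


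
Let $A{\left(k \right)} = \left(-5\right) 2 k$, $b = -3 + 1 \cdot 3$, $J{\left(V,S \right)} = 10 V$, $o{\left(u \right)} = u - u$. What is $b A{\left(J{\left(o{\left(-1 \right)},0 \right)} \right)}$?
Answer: $0$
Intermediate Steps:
$o{\left(u \right)} = 0$
$b = 0$ ($b = -3 + 3 = 0$)
$A{\left(k \right)} = - 10 k$
$b A{\left(J{\left(o{\left(-1 \right)},0 \right)} \right)} = 0 \left(- 10 \cdot 10 \cdot 0\right) = 0 \left(\left(-10\right) 0\right) = 0 \cdot 0 = 0$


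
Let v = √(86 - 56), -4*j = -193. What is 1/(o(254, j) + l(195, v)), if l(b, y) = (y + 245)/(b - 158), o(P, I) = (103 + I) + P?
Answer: 3007212/1238585123 - 592*√30/3715755369 ≈ 0.0024271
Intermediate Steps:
j = 193/4 (j = -¼*(-193) = 193/4 ≈ 48.250)
o(P, I) = 103 + I + P
v = √30 ≈ 5.4772
l(b, y) = (245 + y)/(-158 + b)
1/(o(254, j) + l(195, v)) = 1/((103 + 193/4 + 254) + (245 + √30)/(-158 + 195)) = 1/(1621/4 + (245 + √30)/37) = 1/(1621/4 + (245/37 + √30/37)) = 1/(60957/148 + √30/37)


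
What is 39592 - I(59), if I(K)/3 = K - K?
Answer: 39592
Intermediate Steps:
I(K) = 0 (I(K) = 3*(K - K) = 3*0 = 0)
39592 - I(59) = 39592 - 1*0 = 39592 + 0 = 39592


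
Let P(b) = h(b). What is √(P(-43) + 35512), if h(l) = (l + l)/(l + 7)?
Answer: √1278518/6 ≈ 188.45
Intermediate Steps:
h(l) = 2*l/(7 + l) (h(l) = (2*l)/(7 + l) = 2*l/(7 + l))
P(b) = 2*b/(7 + b)
√(P(-43) + 35512) = √(2*(-43)/(7 - 43) + 35512) = √(2*(-43)/(-36) + 35512) = √(2*(-43)*(-1/36) + 35512) = √(43/18 + 35512) = √(639259/18) = √1278518/6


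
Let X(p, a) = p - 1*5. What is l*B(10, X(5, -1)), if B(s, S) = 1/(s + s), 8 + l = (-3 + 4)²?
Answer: -7/20 ≈ -0.35000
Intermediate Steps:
X(p, a) = -5 + p (X(p, a) = p - 5 = -5 + p)
l = -7 (l = -8 + (-3 + 4)² = -8 + 1² = -8 + 1 = -7)
B(s, S) = 1/(2*s)
l*B(10, X(5, -1)) = -7/(2*10) = -7*1/20 = -7/20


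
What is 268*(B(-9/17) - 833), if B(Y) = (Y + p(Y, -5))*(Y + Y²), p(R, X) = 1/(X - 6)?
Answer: -12062537156/54043 ≈ -2.2320e+5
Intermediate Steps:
p(R, X) = 1/(-6 + X)
B(Y) = (-1/11 + Y)*(Y + Y²) (B(Y) = (Y + 1/(-6 - 5))*(Y + Y²) = (Y + 1/(-11))*(Y + Y²) = (Y - 1/11)*(Y + Y²) = (-1/11 + Y)*(Y + Y²))
268*(B(-9/17) - 833) = 268*((-9/17)*(-1 + 10*(-9/17) + 11*(-9/17)²)/11 - 833) = 268*((-9*1/17)*(-1 + 10*(-9*1/17) + 11*(-9*1/17)²)/11 - 833) = 268*((1/11)*(-9/17)*(-1 + 10*(-9/17) + 11*(-9/17)²) - 833) = 268*((1/11)*(-9/17)*(-1 - 90/17 + 11*(81/289)) - 833) = 268*((1/11)*(-9/17)*(-1 - 90/17 + 891/289) - 833) = 268*((1/11)*(-9/17)*(-928/289) - 833) = 268*(8352/54043 - 833) = 268*(-45009467/54043) = -12062537156/54043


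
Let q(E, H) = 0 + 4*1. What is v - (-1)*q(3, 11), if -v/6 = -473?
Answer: 2842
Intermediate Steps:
q(E, H) = 4 (q(E, H) = 0 + 4 = 4)
v = 2838 (v = -6*(-473) = 2838)
v - (-1)*q(3, 11) = 2838 - (-1)*4 = 2838 - 1*(-4) = 2838 + 4 = 2842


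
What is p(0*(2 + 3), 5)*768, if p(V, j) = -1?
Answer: -768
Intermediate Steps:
p(0*(2 + 3), 5)*768 = -1*768 = -768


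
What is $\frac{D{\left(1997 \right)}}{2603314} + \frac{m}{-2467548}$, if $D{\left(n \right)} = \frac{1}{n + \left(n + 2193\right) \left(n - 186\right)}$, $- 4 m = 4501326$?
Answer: $\frac{2470650272360753885}{5417468664355842696} \approx 0.45605$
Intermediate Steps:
$m = - \frac{2250663}{2}$ ($m = \left(- \frac{1}{4}\right) 4501326 = - \frac{2250663}{2} \approx -1.1253 \cdot 10^{6}$)
$D{\left(n \right)} = \frac{1}{n + \left(-186 + n\right) \left(2193 + n\right)}$ ($D{\left(n \right)} = \frac{1}{n + \left(2193 + n\right) \left(-186 + n\right)} = \frac{1}{n + \left(-186 + n\right) \left(2193 + n\right)}$)
$\frac{D{\left(1997 \right)}}{2603314} + \frac{m}{-2467548} = \frac{1}{\left(-407898 + 1997^{2} + 2008 \cdot 1997\right) 2603314} - \frac{2250663}{2 \left(-2467548\right)} = \frac{1}{-407898 + 3988009 + 4009976} \cdot \frac{1}{2603314} - - \frac{750221}{1645032} = \frac{1}{7590087} \cdot \frac{1}{2603314} + \frac{750221}{1645032} = \frac{1}{19759379748318} + \frac{750221}{1645032} = \frac{2470650272360753885}{5417468664355842696}$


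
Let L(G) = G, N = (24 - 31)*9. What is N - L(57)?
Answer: -120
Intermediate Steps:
N = -63 (N = -7*9 = -63)
N - L(57) = -63 - 1*57 = -63 - 57 = -120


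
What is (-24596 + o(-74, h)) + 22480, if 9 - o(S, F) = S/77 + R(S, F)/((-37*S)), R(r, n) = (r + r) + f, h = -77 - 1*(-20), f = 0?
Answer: -5999951/2849 ≈ -2106.0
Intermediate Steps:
h = -57 (h = -77 + 20 = -57)
R(r, n) = 2*r (R(r, n) = (r + r) + 0 = 2*r + 0 = 2*r)
o(S, F) = 335/37 - S/77 (o(S, F) = 9 - (S/77 + (2*S)/((-37*S))) = 9 - (S*(1/77) + (2*S)*(-1/(37*S))) = 9 - (S/77 - 2/37) = 9 - (-2/37 + S/77) = 9 + (2/37 - S/77) = 335/37 - S/77)
(-24596 + o(-74, h)) + 22480 = (-24596 + (335/37 - 1/77*(-74))) + 22480 = (-24596 + (335/37 + 74/77)) + 22480 = (-24596 + 28533/2849) + 22480 = -70045471/2849 + 22480 = -5999951/2849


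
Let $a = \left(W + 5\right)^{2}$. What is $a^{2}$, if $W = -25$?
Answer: $160000$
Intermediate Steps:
$a = 400$ ($a = \left(-25 + 5\right)^{2} = \left(-20\right)^{2} = 400$)
$a^{2} = 400^{2} = 160000$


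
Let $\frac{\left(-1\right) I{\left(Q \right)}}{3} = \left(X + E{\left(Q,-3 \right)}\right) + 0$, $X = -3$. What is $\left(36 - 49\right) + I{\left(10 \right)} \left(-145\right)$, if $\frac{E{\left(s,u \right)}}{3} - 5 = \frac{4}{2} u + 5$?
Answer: $3902$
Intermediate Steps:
$E{\left(s,u \right)} = 30 + 6 u$ ($E{\left(s,u \right)} = 15 + 3 \left(\frac{4}{2} u + 5\right) = 15 + 3 \left(4 \cdot \frac{1}{2} u + 5\right) = 15 + 3 \left(2 u + 5\right) = 15 + 3 \left(5 + 2 u\right) = 15 + \left(15 + 6 u\right) = 30 + 6 u$)
$I{\left(Q \right)} = -27$ ($I{\left(Q \right)} = - 3 \left(\left(-3 + \left(30 + 6 \left(-3\right)\right)\right) + 0\right) = - 3 \left(\left(-3 + \left(30 - 18\right)\right) + 0\right) = - 3 \left(\left(-3 + 12\right) + 0\right) = - 3 \left(9 + 0\right) = \left(-3\right) 9 = -27$)
$\left(36 - 49\right) + I{\left(10 \right)} \left(-145\right) = \left(36 - 49\right) - -3915 = -13 + 3915 = 3902$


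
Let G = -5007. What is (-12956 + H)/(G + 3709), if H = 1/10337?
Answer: 133926171/13417426 ≈ 9.9815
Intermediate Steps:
H = 1/10337 ≈ 9.6740e-5
(-12956 + H)/(G + 3709) = (-12956 + 1/10337)/(-5007 + 3709) = -133926171/10337/(-1298) = -133926171/10337*(-1/1298) = 133926171/13417426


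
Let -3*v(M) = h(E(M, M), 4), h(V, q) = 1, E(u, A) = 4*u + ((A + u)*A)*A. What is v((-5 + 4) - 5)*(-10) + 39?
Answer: 127/3 ≈ 42.333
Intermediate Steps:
E(u, A) = 4*u + A²*(A + u) (E(u, A) = 4*u + (A*(A + u))*A = 4*u + A²*(A + u))
v(M) = -⅓ (v(M) = -⅓*1 = -⅓)
v((-5 + 4) - 5)*(-10) + 39 = -⅓*(-10) + 39 = 10/3 + 39 = 127/3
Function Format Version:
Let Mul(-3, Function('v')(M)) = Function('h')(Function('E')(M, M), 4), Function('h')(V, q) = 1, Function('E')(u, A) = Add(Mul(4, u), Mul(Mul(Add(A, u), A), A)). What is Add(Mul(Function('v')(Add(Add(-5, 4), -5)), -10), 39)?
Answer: Rational(127, 3) ≈ 42.333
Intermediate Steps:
Function('E')(u, A) = Add(Mul(4, u), Mul(Pow(A, 2), Add(A, u))) (Function('E')(u, A) = Add(Mul(4, u), Mul(Mul(A, Add(A, u)), A)) = Add(Mul(4, u), Mul(Pow(A, 2), Add(A, u))))
Function('v')(M) = Rational(-1, 3) (Function('v')(M) = Mul(Rational(-1, 3), 1) = Rational(-1, 3))
Add(Mul(Function('v')(Add(Add(-5, 4), -5)), -10), 39) = Add(Mul(Rational(-1, 3), -10), 39) = Add(Rational(10, 3), 39) = Rational(127, 3)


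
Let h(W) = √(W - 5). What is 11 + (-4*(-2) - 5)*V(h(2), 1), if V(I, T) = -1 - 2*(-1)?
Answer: 14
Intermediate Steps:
h(W) = √(-5 + W)
V(I, T) = 1 (V(I, T) = -1 + 2 = 1)
11 + (-4*(-2) - 5)*V(h(2), 1) = 11 + (-4*(-2) - 5)*1 = 11 + (8 - 5)*1 = 11 + 3*1 = 11 + 3 = 14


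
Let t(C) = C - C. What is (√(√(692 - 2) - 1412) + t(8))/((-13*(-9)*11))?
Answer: √(-1412 + √690)/1287 ≈ 0.028924*I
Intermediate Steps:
t(C) = 0
(√(√(692 - 2) - 1412) + t(8))/((-13*(-9)*11)) = (√(√(692 - 2) - 1412) + 0)/((-13*(-9)*11)) = (√(√690 - 1412) + 0)/((117*11)) = (√(-1412 + √690) + 0)/1287 = √(-1412 + √690)*(1/1287) = √(-1412 + √690)/1287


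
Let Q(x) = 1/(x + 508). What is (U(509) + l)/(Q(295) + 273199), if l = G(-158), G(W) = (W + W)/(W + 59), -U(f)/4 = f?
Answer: -7345552/987204591 ≈ -0.0074408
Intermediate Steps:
U(f) = -4*f
Q(x) = 1/(508 + x)
G(W) = 2*W/(59 + W) (G(W) = (2*W)/(59 + W) = 2*W/(59 + W))
l = 316/99 (l = 2*(-158)/(59 - 158) = 2*(-158)/(-99) = 2*(-158)*(-1/99) = 316/99 ≈ 3.1919)
(U(509) + l)/(Q(295) + 273199) = (-4*509 + 316/99)/(1/(508 + 295) + 273199) = (-2036 + 316/99)/(1/803 + 273199) = -201248/(99*(1/803 + 273199)) = -201248/(99*219378798/803) = -201248/99*803/219378798 = -7345552/987204591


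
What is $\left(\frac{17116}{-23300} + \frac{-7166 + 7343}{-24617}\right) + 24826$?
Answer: $\frac{3559793697482}{143394025} \approx 24825.0$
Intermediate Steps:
$\left(\frac{17116}{-23300} + \frac{-7166 + 7343}{-24617}\right) + 24826 = \left(17116 \left(- \frac{1}{23300}\right) + 177 \left(- \frac{1}{24617}\right)\right) + 24826 = \left(- \frac{4279}{5825} - \frac{177}{24617}\right) + 24826 = - \frac{106367168}{143394025} + 24826 = \frac{3559793697482}{143394025}$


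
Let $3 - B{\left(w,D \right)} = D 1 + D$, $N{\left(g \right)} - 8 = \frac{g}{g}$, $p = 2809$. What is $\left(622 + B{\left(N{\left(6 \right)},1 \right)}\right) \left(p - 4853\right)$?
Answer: $-1273412$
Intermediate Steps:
$N{\left(g \right)} = 9$ ($N{\left(g \right)} = 8 + \frac{g}{g} = 8 + 1 = 9$)
$B{\left(w,D \right)} = 3 - 2 D$ ($B{\left(w,D \right)} = 3 - \left(D 1 + D\right) = 3 - \left(D + D\right) = 3 - 2 D$)
$\left(622 + B{\left(N{\left(6 \right)},1 \right)}\right) \left(p - 4853\right) = \left(622 + \left(3 - 2\right)\right) \left(2809 - 4853\right) = \left(622 + \left(3 - 2\right)\right) \left(-2044\right) = \left(622 + 1\right) \left(-2044\right) = 623 \left(-2044\right) = -1273412$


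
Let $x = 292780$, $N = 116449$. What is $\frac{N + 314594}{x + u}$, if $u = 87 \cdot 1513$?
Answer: $\frac{431043}{424411} \approx 1.0156$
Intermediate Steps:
$u = 131631$
$\frac{N + 314594}{x + u} = \frac{116449 + 314594}{292780 + 131631} = \frac{431043}{424411}$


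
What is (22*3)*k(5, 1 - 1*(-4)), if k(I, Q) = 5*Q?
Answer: 1650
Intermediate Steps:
(22*3)*k(5, 1 - 1*(-4)) = (22*3)*(5*(1 - 1*(-4))) = 66*(5*(1 + 4)) = 66*(5*5) = 66*25 = 1650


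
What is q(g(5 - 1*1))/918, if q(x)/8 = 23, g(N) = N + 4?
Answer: 92/459 ≈ 0.20044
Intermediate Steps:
g(N) = 4 + N
q(x) = 184 (q(x) = 8*23 = 184)
q(g(5 - 1*1))/918 = 184/918 = 184*(1/918) = 92/459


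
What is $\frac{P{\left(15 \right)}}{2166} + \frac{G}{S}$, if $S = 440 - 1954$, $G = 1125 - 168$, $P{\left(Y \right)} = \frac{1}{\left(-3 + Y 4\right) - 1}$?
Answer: $- \frac{58039379}{91821072} \approx -0.63209$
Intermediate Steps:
$P{\left(Y \right)} = \frac{1}{-4 + 4 Y}$ ($P{\left(Y \right)} = \frac{1}{\left(-3 + 4 Y\right) - 1} = \frac{1}{-4 + 4 Y}$)
$G = 957$ ($G = 1125 - 168 = 957$)
$S = -1514$
$\frac{P{\left(15 \right)}}{2166} + \frac{G}{S} = \frac{\frac{1}{4} \frac{1}{-1 + 15}}{2166} + \frac{957}{-1514} = \frac{1}{4 \cdot 14} \cdot \frac{1}{2166} + 957 \left(- \frac{1}{1514}\right) = \frac{1}{4} \cdot \frac{1}{14} \cdot \frac{1}{2166} - \frac{957}{1514} = \frac{1}{56} \cdot \frac{1}{2166} - \frac{957}{1514} = \frac{1}{121296} - \frac{957}{1514} = - \frac{58039379}{91821072}$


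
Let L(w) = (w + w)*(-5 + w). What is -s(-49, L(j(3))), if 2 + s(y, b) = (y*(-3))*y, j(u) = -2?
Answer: 7205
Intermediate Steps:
L(w) = 2*w*(-5 + w) (L(w) = (2*w)*(-5 + w) = 2*w*(-5 + w))
s(y, b) = -2 - 3*y² (s(y, b) = -2 + (y*(-3))*y = -2 + (-3*y)*y = -2 - 3*y²)
-s(-49, L(j(3))) = -(-2 - 3*(-49)²) = -(-2 - 3*2401) = -(-2 - 7203) = -1*(-7205) = 7205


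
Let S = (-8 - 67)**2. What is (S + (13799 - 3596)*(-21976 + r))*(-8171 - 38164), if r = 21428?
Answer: 258809656365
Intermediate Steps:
S = 5625 (S = (-75)**2 = 5625)
(S + (13799 - 3596)*(-21976 + r))*(-8171 - 38164) = (5625 + (13799 - 3596)*(-21976 + 21428))*(-8171 - 38164) = (5625 + 10203*(-548))*(-46335) = (5625 - 5591244)*(-46335) = -5585619*(-46335) = 258809656365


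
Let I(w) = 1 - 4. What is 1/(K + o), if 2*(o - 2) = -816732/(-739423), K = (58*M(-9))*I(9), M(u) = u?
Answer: 739423/1159823630 ≈ 0.00063753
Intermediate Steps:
I(w) = -3
K = 1566 (K = (58*(-9))*(-3) = -522*(-3) = 1566)
o = 1887212/739423 (o = 2 + (-816732/(-739423))/2 = 2 + (-816732*(-1/739423))/2 = 2 + (1/2)*(816732/739423) = 2 + 408366/739423 = 1887212/739423 ≈ 2.5523)
1/(K + o) = 1/(1566 + 1887212/739423) = 1/(1159823630/739423) = 739423/1159823630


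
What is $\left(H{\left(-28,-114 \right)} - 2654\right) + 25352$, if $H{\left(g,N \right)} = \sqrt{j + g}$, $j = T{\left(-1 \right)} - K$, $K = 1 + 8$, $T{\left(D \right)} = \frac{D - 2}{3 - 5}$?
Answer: $22698 + \frac{i \sqrt{142}}{2} \approx 22698.0 + 5.9582 i$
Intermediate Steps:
$T{\left(D \right)} = 1 - \frac{D}{2}$ ($T{\left(D \right)} = \frac{-2 + D}{-2} = \left(-2 + D\right) \left(- \frac{1}{2}\right) = 1 - \frac{D}{2}$)
$K = 9$
$j = - \frac{15}{2}$ ($j = \left(1 - - \frac{1}{2}\right) - 9 = \left(1 + \frac{1}{2}\right) - 9 = \frac{3}{2} - 9 = - \frac{15}{2} \approx -7.5$)
$H{\left(g,N \right)} = \sqrt{- \frac{15}{2} + g}$
$\left(H{\left(-28,-114 \right)} - 2654\right) + 25352 = \left(\frac{\sqrt{-30 + 4 \left(-28\right)}}{2} - 2654\right) + 25352 = \left(\frac{\sqrt{-30 - 112}}{2} - 2654\right) + 25352 = \left(\frac{\sqrt{-142}}{2} - 2654\right) + 25352 = \left(\frac{i \sqrt{142}}{2} - 2654\right) + 25352 = \left(-2654 + \frac{i \sqrt{142}}{2}\right) + 25352 = 22698 + \frac{i \sqrt{142}}{2}$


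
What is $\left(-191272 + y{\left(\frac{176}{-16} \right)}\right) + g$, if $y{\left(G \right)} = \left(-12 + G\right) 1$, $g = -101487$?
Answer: $-292782$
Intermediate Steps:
$y{\left(G \right)} = -12 + G$
$\left(-191272 + y{\left(\frac{176}{-16} \right)}\right) + g = \left(-191272 - \left(12 - \frac{176}{-16}\right)\right) - 101487 = \left(-191272 + \left(-12 + 176 \left(- \frac{1}{16}\right)\right)\right) - 101487 = \left(-191272 - 23\right) - 101487 = -191295 - 101487 = -292782$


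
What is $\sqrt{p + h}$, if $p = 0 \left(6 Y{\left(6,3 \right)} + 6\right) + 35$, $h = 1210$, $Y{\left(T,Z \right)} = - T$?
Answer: $\sqrt{1245} \approx 35.285$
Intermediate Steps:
$p = 35$ ($p = 0 \left(6 \left(\left(-1\right) 6\right) + 6\right) + 35 = 0 \left(6 \left(-6\right) + 6\right) + 35 = 0 \left(-36 + 6\right) + 35 = 0 \left(-30\right) + 35 = 0 + 35 = 35$)
$\sqrt{p + h} = \sqrt{35 + 1210} = \sqrt{1245}$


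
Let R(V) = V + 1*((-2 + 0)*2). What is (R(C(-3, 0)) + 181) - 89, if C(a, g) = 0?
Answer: 88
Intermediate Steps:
R(V) = -4 + V (R(V) = V + 1*(-2*2) = V + 1*(-4) = V - 4 = -4 + V)
(R(C(-3, 0)) + 181) - 89 = ((-4 + 0) + 181) - 89 = (-4 + 181) - 89 = 177 - 89 = 88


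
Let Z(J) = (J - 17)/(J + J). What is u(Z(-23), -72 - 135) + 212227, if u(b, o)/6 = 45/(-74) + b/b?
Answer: 7852486/37 ≈ 2.1223e+5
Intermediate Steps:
Z(J) = (-17 + J)/(2*J) (Z(J) = (-17 + J)/((2*J)) = (-17 + J)*(1/(2*J)) = (-17 + J)/(2*J))
u(b, o) = 87/37 (u(b, o) = 6*(45/(-74) + b/b) = 6*(45*(-1/74) + 1) = 6*(-45/74 + 1) = 6*(29/74) = 87/37)
u(Z(-23), -72 - 135) + 212227 = 87/37 + 212227 = 7852486/37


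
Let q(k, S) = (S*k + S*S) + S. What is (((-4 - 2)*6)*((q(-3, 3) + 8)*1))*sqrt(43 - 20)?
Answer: -396*sqrt(23) ≈ -1899.1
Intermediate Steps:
q(k, S) = S + S**2 + S*k (q(k, S) = (S*k + S**2) + S = (S**2 + S*k) + S = S + S**2 + S*k)
(((-4 - 2)*6)*((q(-3, 3) + 8)*1))*sqrt(43 - 20) = (((-4 - 2)*6)*((3*(1 + 3 - 3) + 8)*1))*sqrt(43 - 20) = ((-6*6)*((3*1 + 8)*1))*sqrt(23) = (-36*(3 + 8))*sqrt(23) = (-396)*sqrt(23) = (-36*11)*sqrt(23) = -396*sqrt(23)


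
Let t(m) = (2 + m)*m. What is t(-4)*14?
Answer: 112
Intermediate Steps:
t(m) = m*(2 + m)
t(-4)*14 = -4*(2 - 4)*14 = -4*(-2)*14 = 8*14 = 112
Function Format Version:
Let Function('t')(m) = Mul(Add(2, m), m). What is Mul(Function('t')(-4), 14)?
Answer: 112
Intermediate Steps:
Function('t')(m) = Mul(m, Add(2, m))
Mul(Function('t')(-4), 14) = Mul(Mul(-4, Add(2, -4)), 14) = Mul(Mul(-4, -2), 14) = Mul(8, 14) = 112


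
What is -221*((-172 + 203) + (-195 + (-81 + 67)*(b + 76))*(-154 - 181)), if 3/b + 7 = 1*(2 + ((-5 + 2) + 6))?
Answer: -91662181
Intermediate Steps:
b = -3/2 (b = 3/(-7 + 1*(2 + ((-5 + 2) + 6))) = 3/(-7 + 1*(2 + (-3 + 6))) = 3/(-7 + 1*(2 + 3)) = 3/(-7 + 1*5) = 3/(-7 + 5) = 3/(-2) = 3*(-½) = -3/2 ≈ -1.5000)
-221*((-172 + 203) + (-195 + (-81 + 67)*(b + 76))*(-154 - 181)) = -221*((-172 + 203) + (-195 + (-81 + 67)*(-3/2 + 76))*(-154 - 181)) = -221*(31 + (-195 - 14*149/2)*(-335)) = -221*(31 + (-195 - 1043)*(-335)) = -221*(31 - 1238*(-335)) = -221*(31 + 414730) = -221*414761 = -91662181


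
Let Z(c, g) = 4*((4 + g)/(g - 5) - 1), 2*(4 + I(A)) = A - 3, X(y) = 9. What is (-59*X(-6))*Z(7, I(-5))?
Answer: 19116/13 ≈ 1470.5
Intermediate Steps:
I(A) = -11/2 + A/2 (I(A) = -4 + (A - 3)/2 = -4 + (-3 + A)/2 = -4 + (-3/2 + A/2) = -11/2 + A/2)
Z(c, g) = -4 + 4*(4 + g)/(-5 + g) (Z(c, g) = 4*((4 + g)/(-5 + g) - 1) = 4*(-1 + (4 + g)/(-5 + g)) = -4 + 4*(4 + g)/(-5 + g))
(-59*X(-6))*Z(7, I(-5)) = (-59*9)*(36/(-5 + (-11/2 + (½)*(-5)))) = -19116/(-5 + (-11/2 - 5/2)) = -19116/(-5 - 8) = -19116/(-13) = -19116*(-1)/13 = -531*(-36/13) = 19116/13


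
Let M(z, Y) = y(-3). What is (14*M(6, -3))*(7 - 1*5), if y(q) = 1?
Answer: 28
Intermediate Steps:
M(z, Y) = 1
(14*M(6, -3))*(7 - 1*5) = (14*1)*(7 - 1*5) = 14*(7 - 5) = 14*2 = 28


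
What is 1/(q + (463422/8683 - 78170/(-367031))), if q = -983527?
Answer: -3186930173/3134261103269979 ≈ -1.0168e-6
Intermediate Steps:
1/(q + (463422/8683 - 78170/(-367031))) = 1/(-983527 + (463422/8683 - 78170/(-367031))) = 1/(-983527 + (463422*(1/8683) - 78170*(-1/367031))) = 1/(-983527 + (463422/8683 + 78170/367031)) = 1/(-983527 + 170768990192/3186930173) = 1/(-3134261103269979/3186930173) = -3186930173/3134261103269979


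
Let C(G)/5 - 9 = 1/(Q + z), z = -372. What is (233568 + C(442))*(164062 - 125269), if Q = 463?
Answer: 824692162884/91 ≈ 9.0625e+9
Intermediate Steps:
C(G) = 4100/91 (C(G) = 45 + 5/(463 - 372) = 45 + 5/91 = 4100/91)
(233568 + C(442))*(164062 - 125269) = (233568 + 4100/91)*(164062 - 125269) = (21258788/91)*38793 = 824692162884/91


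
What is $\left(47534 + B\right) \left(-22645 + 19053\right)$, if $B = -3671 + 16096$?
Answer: $-215372728$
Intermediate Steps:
$B = 12425$
$\left(47534 + B\right) \left(-22645 + 19053\right) = \left(47534 + 12425\right) \left(-22645 + 19053\right) = 59959 \left(-3592\right) = -215372728$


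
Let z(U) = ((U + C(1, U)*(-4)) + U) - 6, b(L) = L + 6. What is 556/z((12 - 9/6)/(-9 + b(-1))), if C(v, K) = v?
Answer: -2224/61 ≈ -36.459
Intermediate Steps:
b(L) = 6 + L
z(U) = -10 + 2*U (z(U) = ((U + 1*(-4)) + U) - 6 = ((U - 4) + U) - 6 = ((-4 + U) + U) - 6 = (-4 + 2*U) - 6 = -10 + 2*U)
556/z((12 - 9/6)/(-9 + b(-1))) = 556/(-10 + 2*((12 - 9/6)/(-9 + (6 - 1)))) = 556/(-10 + 2*((12 - 9*⅙)/(-9 + 5))) = 556/(-10 + 2*((12 - 3/2)/(-4))) = 556/(-10 + 2*((21/2)*(-¼))) = 556/(-10 + 2*(-21/8)) = 556/(-10 - 21/4) = 556/(-61/4) = 556*(-4/61) = -2224/61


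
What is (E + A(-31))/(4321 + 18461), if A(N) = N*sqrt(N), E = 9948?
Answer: 1658/3797 - 31*I*sqrt(31)/22782 ≈ 0.43666 - 0.0075762*I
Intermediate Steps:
A(N) = N**(3/2)
(E + A(-31))/(4321 + 18461) = (9948 + (-31)**(3/2))/(4321 + 18461) = (9948 - 31*I*sqrt(31))/22782 = (9948 - 31*I*sqrt(31))*(1/22782) = 1658/3797 - 31*I*sqrt(31)/22782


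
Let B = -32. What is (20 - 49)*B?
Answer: 928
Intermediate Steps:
(20 - 49)*B = (20 - 49)*(-32) = -29*(-32) = 928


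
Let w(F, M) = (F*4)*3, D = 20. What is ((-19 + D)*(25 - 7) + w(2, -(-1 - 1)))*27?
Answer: 1134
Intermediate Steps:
w(F, M) = 12*F (w(F, M) = (4*F)*3 = 12*F)
((-19 + D)*(25 - 7) + w(2, -(-1 - 1)))*27 = ((-19 + 20)*(25 - 7) + 12*2)*27 = (1*18 + 24)*27 = (18 + 24)*27 = 42*27 = 1134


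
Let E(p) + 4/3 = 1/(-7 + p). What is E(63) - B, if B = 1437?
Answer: -241637/168 ≈ -1438.3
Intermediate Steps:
E(p) = -4/3 + 1/(-7 + p)
E(63) - B = (31 - 4*63)/(3*(-7 + 63)) - 1*1437 = (⅓)*(31 - 252)/56 - 1437 = (⅓)*(1/56)*(-221) - 1437 = -221/168 - 1437 = -241637/168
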